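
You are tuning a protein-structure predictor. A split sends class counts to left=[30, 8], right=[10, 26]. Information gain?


Parent = [40, 34], H_parent = 0.9953
H_left = 0.7425 (n=38), H_right = 0.8524 (n=36)
H_children = (38/74)·0.7425 + (36/74)·0.8524 = 0.796
IG = 0.9953 - 0.796 = 0.1993

0.1993


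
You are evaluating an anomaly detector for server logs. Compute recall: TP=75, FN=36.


Recall = TP/(TP+FN)
= 75/(75+36)
= 75/111 = 67.57%

67.57%


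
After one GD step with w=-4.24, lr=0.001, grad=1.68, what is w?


w_new = w - α·∇
= -4.24 - 0.001·1.68
= -4.24 - 0.00168
= -4.24168

-4.24168


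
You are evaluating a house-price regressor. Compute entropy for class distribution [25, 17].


Probabilities: [25/42, 17/42] ≈ [0.5952, 0.4048]
H = -((25/42)·log₂(25/42) + (17/42)·log₂(17/42))
  = 0.9737 bits

0.9737 bits


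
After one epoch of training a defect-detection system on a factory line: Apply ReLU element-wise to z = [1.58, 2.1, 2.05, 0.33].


ReLU(1.58) = max(0, 1.58) = 1.58
ReLU(2.1) = max(0, 2.1) = 2.1
ReLU(2.05) = max(0, 2.05) = 2.05
ReLU(0.33) = max(0, 0.33) = 0.33
result = [1.58, 2.1, 2.05, 0.33]

[1.58, 2.1, 2.05, 0.33]


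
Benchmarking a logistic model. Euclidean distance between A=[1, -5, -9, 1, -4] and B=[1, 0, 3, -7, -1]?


d = √((1-1)² + (-5-0)² + (-9-3)² + (1+ 7)² + (-4+ 1)²)
  = √(0 + 25 + 144 + 64 + 9)
  = √242 = 15.5563

15.5563


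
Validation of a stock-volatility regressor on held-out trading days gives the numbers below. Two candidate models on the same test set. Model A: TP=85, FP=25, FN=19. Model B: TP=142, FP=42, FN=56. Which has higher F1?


Model A: P=85/110=0.7727, R=85/104=0.8173, F1=2PR/(P+R)=2TP/(2TP+FP+FN)=170/214=0.7944
Model B: P=142/184=0.7717, R=142/198=0.7172, F1=2PR/(P+R)=2TP/(2TP+FP+FN)=284/382=0.7435
0.7944 > 0.7435 → Model A

Model A


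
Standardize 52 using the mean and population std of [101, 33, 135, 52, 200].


μ = 104.2, σ = 59.8846
z = (52 - 104.2)/59.8846 = -0.8717

-0.8717


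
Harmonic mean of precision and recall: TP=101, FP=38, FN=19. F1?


Precision = 101/139 = 0.7266
Recall = 101/120 = 0.8417
F1 = 2·P·R/(P+R) = 2·TP/(2·TP+FP+FN) = 202/(202+38+19) = 202/259 = 0.7799

0.7799


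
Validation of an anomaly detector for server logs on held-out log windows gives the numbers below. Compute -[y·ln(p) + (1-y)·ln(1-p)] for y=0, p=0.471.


BCE = -[y·ln(p) + (1-y)·ln(1-p)]
= -0 - 1·ln(1-0.471)
= -ln(0.529) = 0.6368

0.6368


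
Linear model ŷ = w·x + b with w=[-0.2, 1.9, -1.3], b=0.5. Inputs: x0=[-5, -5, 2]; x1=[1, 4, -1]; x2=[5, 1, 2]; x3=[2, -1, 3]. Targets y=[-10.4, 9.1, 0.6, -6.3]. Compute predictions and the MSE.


ŷ0 = (-0.2)·(-5) + (1.9)·(-5) + (-1.3)·(2) + 0.5 = -10.6
ŷ1 = (-0.2)·(1) + (1.9)·(4) + (-1.3)·(-1) + 0.5 = 9.2
ŷ2 = (-0.2)·(5) + (1.9)·(1) + (-1.3)·(2) + 0.5 = -1.2
ŷ3 = (-0.2)·(2) + (1.9)·(-1) + (-1.3)·(3) + 0.5 = -5.7
errors² = [0.04, 0.01, 3.24, 0.36]
MSE = 3.6500/4 = 0.9125

0.9125


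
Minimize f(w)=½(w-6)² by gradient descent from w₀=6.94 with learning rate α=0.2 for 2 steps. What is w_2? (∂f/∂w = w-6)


step 1: grad = 6.94-6 = 0.94; w = 6.94 - 0.2·(0.94) = 6.752
step 2: grad = 6.752-6 = 0.752; w = 6.752 - 0.2·(0.752) = 6.6016

6.6016


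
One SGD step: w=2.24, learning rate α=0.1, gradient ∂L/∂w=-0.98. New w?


w_new = w - α·∇
= 2.24 - 0.1·-0.98
= 2.24 + 0.098
= 2.338

2.338


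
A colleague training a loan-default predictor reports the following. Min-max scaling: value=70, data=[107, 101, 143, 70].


min=70, max=143
(70-70)/(143-70) = 0/73 = 0.0

0.0


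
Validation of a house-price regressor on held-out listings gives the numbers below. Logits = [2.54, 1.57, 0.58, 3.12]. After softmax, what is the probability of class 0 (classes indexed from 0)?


Exponentials: e^2.54=12.6797, e^1.57=4.8066, e^0.58=1.786, e^3.12=22.6464
Sum = 41.9187
Softmax = [0.3025, 0.1147, 0.0426, 0.5402]
p[0] = 12.6797/41.9187 = 0.3025

0.3025


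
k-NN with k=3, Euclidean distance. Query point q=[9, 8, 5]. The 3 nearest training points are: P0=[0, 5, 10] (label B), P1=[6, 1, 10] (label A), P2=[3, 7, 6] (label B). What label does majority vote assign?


d(q,P0) = 10.7238  (label B)
d(q,P1) = 9.1104  (label A)
d(q,P2) = 6.1644  (label B)
Votes: A=1, B=2
Majority → B

B


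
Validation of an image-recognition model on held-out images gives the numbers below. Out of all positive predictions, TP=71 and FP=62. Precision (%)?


Precision = TP/(TP+FP)
= 71/(71+62)
= 71/133 = 53.38%

53.38%


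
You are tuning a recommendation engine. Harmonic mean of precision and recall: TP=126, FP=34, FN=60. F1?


Precision = 126/160 = 0.7875
Recall = 126/186 = 0.6774
F1 = 2·P·R/(P+R) = 2·TP/(2·TP+FP+FN) = 252/(252+34+60) = 252/346 = 0.7283

0.7283


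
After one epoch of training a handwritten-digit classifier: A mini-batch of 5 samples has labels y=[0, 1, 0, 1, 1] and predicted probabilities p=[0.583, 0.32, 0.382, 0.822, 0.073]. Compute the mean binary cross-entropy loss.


L[0] = -ln(1-0.583) = -ln(0.417) = 0.8747
L[1] = -ln(0.32) = 1.1394
L[2] = -ln(1-0.382) = -ln(0.618) = 0.4813
L[3] = -ln(0.822) = 0.196
L[4] = -ln(0.073) = 2.6173
mean = (0.8747 + 1.1394 + 0.4813 + 0.196 + 2.6173)/5 = 1.0617

1.0617


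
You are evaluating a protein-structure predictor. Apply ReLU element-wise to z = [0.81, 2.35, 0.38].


ReLU(0.81) = max(0, 0.81) = 0.81
ReLU(2.35) = max(0, 2.35) = 2.35
ReLU(0.38) = max(0, 0.38) = 0.38
result = [0.81, 2.35, 0.38]

[0.81, 2.35, 0.38]


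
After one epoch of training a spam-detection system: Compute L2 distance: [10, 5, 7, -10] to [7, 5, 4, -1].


d = √((10-7)² + (5-5)² + (7-4)² + (-10+ 1)²)
  = √(9 + 0 + 9 + 81)
  = √99 = 9.9499

9.9499


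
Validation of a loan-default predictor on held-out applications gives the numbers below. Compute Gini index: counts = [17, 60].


Probabilities: [17/77, 60/77] ≈ [0.2208, 0.7792]
Σpᵢ² = (289 + 3600)/77² = 3889/5929
Gini = 1 - Σpᵢ² = 1 - 3889/5929 = 0.3441

0.3441


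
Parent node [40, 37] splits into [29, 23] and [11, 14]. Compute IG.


Parent = [40, 37], H_parent = 0.9989
H_left = 0.9904 (n=52), H_right = 0.9896 (n=25)
H_children = (52/77)·0.9904 + (25/77)·0.9896 = 0.9901
IG = 0.9989 - 0.9901 = 0.0088

0.0088


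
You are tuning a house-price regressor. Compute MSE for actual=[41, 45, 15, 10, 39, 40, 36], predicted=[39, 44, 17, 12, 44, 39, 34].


Squared errors: (41-39)²=4, (45-44)²=1, (15-17)²=4, (10-12)²=4, (39-44)²=25, (40-39)²=1, (36-34)²=4
Sum = 43
MSE = 43/7 = 43/7

43/7


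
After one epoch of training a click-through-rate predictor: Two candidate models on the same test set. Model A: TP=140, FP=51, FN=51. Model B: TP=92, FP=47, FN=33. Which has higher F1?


Model A: P=140/191=0.733, R=140/191=0.733, F1=2PR/(P+R)=2TP/(2TP+FP+FN)=280/382=0.733
Model B: P=92/139=0.6619, R=92/125=0.736, F1=2PR/(P+R)=2TP/(2TP+FP+FN)=184/264=0.697
0.733 > 0.697 → Model A

Model A


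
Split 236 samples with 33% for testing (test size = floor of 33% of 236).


Test = ⌊236·33/100⌋ = 77
Train = 236 - 77 = 159

Train: 159, Test: 77


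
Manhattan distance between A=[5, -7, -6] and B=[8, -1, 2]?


d = |5-8| + |-7+ 1| + |-6-2|
  = 3 + 6 + 8
  = 17

17


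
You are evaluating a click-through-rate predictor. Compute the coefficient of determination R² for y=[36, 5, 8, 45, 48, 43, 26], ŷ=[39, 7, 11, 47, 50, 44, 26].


ȳ = 30.1429
SS_res = Σ(y-ŷ)² = 31
SS_tot = Σ(y-ȳ)² = 1878.86
R² = 1 - SS_res/SS_tot = 1 - 0.0165 = 0.9835

0.9835


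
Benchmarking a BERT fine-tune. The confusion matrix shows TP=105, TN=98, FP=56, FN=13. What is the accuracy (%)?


Accuracy = (TP+TN)/(TP+TN+FP+FN)
= (105+98)/(272)
= 203/272 = 74.63%

74.63%


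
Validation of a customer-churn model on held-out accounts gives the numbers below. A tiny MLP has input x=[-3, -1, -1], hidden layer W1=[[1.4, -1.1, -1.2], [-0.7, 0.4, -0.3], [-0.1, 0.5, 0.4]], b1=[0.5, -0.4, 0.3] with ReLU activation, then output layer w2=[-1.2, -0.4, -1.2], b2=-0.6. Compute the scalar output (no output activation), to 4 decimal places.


z1[0] = (1.4)·(-3) + (-1.1)·(-1) + (-1.2)·(-1) + 0.5 = -1.4
z1[1] = (-0.7)·(-3) + (0.4)·(-1) + (-0.3)·(-1) - 0.4 = 1.6
z1[2] = (-0.1)·(-3) + (0.5)·(-1) + (0.4)·(-1) + 0.3 = -0.3
h = ReLU(z1) = [0.0, 1.6, 0.0]
output = (-1.2)·(0.0) + (-0.4)·(1.6) + (-1.2)·(0.0) - 0.6 = -1.24

-1.24


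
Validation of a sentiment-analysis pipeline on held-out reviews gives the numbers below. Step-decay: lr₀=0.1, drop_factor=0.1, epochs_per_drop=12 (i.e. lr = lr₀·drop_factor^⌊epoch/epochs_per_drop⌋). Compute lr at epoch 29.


n_drops = ⌊29/12⌋ = 2
lr = 0.1·0.1^2 = 0.1·0.01 = 0.001

0.001


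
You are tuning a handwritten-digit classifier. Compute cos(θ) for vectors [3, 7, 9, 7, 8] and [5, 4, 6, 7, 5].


A·B = 3·5 + 7·4 + 9·6 + 7·7 + 8·5 = 186
‖A‖ = √252 = 15.8745, ‖B‖ = √151 = 12.2882
cos = 186/(√252·√151) = 186/√38052 = 0.9535

0.9535


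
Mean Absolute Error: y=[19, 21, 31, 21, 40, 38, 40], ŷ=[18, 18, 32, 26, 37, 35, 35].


Absolute errors: |19-18|=1, |21-18|=3, |31-32|=1, |21-26|=5, |40-37|=3, |38-35|=3, |40-35|=5
Sum = 21
MAE = 21/7 = 3

3


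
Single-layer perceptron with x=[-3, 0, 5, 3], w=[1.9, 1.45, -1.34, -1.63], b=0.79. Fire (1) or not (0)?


z = (-3)·(1.9) + (0)·(1.45) + (5)·(-1.34) + (3)·(-1.63) + 0.79
  = -16.5
step(z) = 0 (z<0)

0


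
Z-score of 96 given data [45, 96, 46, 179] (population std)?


μ = 91.5, σ = 54.5642
z = (96 - 91.5)/54.5642 = 0.0825

0.0825


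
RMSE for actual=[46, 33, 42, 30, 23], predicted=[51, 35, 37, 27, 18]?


MSE = 88/5 = 17.6
RMSE = √(88/5) = 4.1952

4.1952


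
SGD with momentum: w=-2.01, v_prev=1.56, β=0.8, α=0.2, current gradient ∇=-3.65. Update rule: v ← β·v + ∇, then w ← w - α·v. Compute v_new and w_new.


v_new = 0.8·1.56 - 3.65 = 1.248 - 3.65 = -2.402
w_new = -2.01 - 0.2·-2.402 = -2.01 + 0.4804 = -1.5296

v_new=-2.402, w_new=-1.5296


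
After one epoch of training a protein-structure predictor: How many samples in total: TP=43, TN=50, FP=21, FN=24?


Total = TP + TN + FP + FN
= 43 + 50 + 21 + 24
= 138
(Predicted positive: 64, predicted negative: 74)

138


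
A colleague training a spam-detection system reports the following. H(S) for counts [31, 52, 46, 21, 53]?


Probabilities: [31/203, 52/203, 46/203, 21/203, 53/203] ≈ [0.1527, 0.2562, 0.2266, 0.1034, 0.2611]
H = -((31/203)·log₂(31/203) + (52/203)·log₂(52/203) + (46/203)·log₂(46/203) + (21/203)·log₂(21/203) + (53/203)·log₂(53/203))
  = 2.2471 bits

2.2471 bits


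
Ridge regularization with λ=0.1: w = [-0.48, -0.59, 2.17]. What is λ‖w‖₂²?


‖w‖₂² = (-0.48)² + (-0.59)² + (2.17)²
     = 0.2304 + 0.3481 + 4.7089
     = 5.2874
λ·‖w‖₂² = 0.1·5.2874 = 0.52874

0.52874


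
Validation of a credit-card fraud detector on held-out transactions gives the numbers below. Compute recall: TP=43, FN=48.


Recall = TP/(TP+FN)
= 43/(43+48)
= 43/91 = 47.25%

47.25%


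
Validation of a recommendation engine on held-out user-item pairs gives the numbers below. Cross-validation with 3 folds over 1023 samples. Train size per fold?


Fold size = 1023/3 = 341
Training per fold = 1023 - 341 = 682

682


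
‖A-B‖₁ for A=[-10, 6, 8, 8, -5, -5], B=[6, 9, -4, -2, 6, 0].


d = |-10-6| + |6-9| + |8+ 4| + |8+ 2| + |-5-6| + |-5-0|
  = 16 + 3 + 12 + 10 + 11 + 5
  = 57

57


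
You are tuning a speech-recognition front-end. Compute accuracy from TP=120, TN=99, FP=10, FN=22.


Accuracy = (TP+TN)/(TP+TN+FP+FN)
= (120+99)/(251)
= 219/251 = 87.25%

87.25%


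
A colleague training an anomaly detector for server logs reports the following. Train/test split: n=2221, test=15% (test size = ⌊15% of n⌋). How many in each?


Test = ⌊2221·15/100⌋ = 333
Train = 2221 - 333 = 1888

Train: 1888, Test: 333


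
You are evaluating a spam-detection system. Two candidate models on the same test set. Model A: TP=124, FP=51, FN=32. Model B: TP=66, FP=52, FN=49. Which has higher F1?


Model A: P=124/175=0.7086, R=124/156=0.7949, F1=2PR/(P+R)=2TP/(2TP+FP+FN)=248/331=0.7492
Model B: P=66/118=0.5593, R=66/115=0.5739, F1=2PR/(P+R)=2TP/(2TP+FP+FN)=132/233=0.5665
0.7492 > 0.5665 → Model A

Model A


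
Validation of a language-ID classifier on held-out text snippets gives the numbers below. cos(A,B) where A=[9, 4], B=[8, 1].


A·B = 9·8 + 4·1 = 76
‖A‖ = √97 = 9.8489, ‖B‖ = √65 = 8.0623
cos = 76/(√97·√65) = 76/√6305 = 0.9571

0.9571


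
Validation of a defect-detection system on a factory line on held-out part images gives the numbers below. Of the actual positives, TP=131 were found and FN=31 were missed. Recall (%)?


Recall = TP/(TP+FN)
= 131/(131+31)
= 131/162 = 80.86%

80.86%


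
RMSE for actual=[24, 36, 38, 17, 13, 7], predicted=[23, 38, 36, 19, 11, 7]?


MSE = 17/6 = 2.8333
RMSE = √(17/6) = 1.6833

1.6833


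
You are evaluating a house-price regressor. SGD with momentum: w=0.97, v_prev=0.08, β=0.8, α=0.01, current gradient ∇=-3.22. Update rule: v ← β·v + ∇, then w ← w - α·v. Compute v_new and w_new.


v_new = 0.8·0.08 - 3.22 = 0.064 - 3.22 = -3.156
w_new = 0.97 - 0.01·-3.156 = 0.97 + 0.03156 = 1.00156

v_new=-3.156, w_new=1.00156


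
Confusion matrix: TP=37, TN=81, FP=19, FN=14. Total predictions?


Total = TP + TN + FP + FN
= 37 + 81 + 19 + 14
= 151
(Predicted positive: 56, predicted negative: 95)

151


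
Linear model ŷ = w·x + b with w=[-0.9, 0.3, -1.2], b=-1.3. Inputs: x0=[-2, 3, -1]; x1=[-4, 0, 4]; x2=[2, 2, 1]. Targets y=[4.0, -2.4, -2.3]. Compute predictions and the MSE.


ŷ0 = (-0.9)·(-2) + (0.3)·(3) + (-1.2)·(-1) - 1.3 = 2.6
ŷ1 = (-0.9)·(-4) + (0.3)·(0) + (-1.2)·(4) - 1.3 = -2.5
ŷ2 = (-0.9)·(2) + (0.3)·(2) + (-1.2)·(1) - 1.3 = -3.7
errors² = [1.96, 0.01, 1.96]
MSE = 3.9300/3 = 1.31

1.31


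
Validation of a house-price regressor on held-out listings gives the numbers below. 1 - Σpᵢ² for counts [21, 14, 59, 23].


Probabilities: [21/117, 14/117, 59/117, 23/117] ≈ [0.1795, 0.1197, 0.5043, 0.1966]
Σpᵢ² = (441 + 196 + 3481 + 529)/117² = 4647/13689
Gini = 1 - Σpᵢ² = 1 - 4647/13689 = 0.6605

0.6605


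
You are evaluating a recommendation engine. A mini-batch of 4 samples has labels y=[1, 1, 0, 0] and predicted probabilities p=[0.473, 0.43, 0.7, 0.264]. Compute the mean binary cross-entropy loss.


L[0] = -ln(0.473) = 0.7487
L[1] = -ln(0.43) = 0.844
L[2] = -ln(1-0.7) = -ln(0.3) = 1.204
L[3] = -ln(1-0.264) = -ln(0.736) = 0.3065
mean = (0.7487 + 0.844 + 1.204 + 0.3065)/4 = 0.7758

0.7758


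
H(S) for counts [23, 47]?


Probabilities: [23/70, 47/70] ≈ [0.3286, 0.6714]
H = -((23/70)·log₂(23/70) + (47/70)·log₂(47/70))
  = 0.9135 bits

0.9135 bits


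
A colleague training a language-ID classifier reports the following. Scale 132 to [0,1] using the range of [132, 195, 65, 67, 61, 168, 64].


min=61, max=195
(132-61)/(195-61) = 71/134 = 0.5299

0.5299


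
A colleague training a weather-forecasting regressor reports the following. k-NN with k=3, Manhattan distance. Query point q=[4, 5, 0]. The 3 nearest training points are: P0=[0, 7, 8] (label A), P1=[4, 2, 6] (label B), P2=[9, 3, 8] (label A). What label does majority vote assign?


d(q,P0) = 14  (label A)
d(q,P1) = 9  (label B)
d(q,P2) = 15  (label A)
Votes: A=2, B=1
Majority → A

A


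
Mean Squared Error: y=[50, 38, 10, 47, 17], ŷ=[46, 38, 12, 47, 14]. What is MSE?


Squared errors: (50-46)²=16, (38-38)²=0, (10-12)²=4, (47-47)²=0, (17-14)²=9
Sum = 29
MSE = 29/5 = 29/5

29/5


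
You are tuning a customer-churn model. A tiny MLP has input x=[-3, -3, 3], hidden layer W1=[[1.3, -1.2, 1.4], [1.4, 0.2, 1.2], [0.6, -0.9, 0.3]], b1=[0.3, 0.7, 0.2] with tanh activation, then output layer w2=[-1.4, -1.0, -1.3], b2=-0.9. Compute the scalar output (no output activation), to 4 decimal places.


z1[0] = (1.3)·(-3) + (-1.2)·(-3) + (1.4)·(3) + 0.3 = 4.2
z1[1] = (1.4)·(-3) + (0.2)·(-3) + (1.2)·(3) + 0.7 = -0.5
z1[2] = (0.6)·(-3) + (-0.9)·(-3) + (0.3)·(3) + 0.2 = 2.0
h = tanh(z1) = [0.9996, -0.4621, 0.964]
output = (-1.4)·(0.9996) + (-1.0)·(-0.4621) + (-1.3)·(0.964) - 0.9 = -3.0905

-3.0905


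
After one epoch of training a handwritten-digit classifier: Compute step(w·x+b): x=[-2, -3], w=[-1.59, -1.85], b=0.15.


z = (-2)·(-1.59) + (-3)·(-1.85) + 0.15
  = 8.88
step(z) = 1 (z≥0)

1


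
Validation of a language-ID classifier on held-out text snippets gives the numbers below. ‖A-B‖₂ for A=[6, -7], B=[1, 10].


d = √((6-1)² + (-7-10)²)
  = √(25 + 289)
  = √314 = 17.72

17.72


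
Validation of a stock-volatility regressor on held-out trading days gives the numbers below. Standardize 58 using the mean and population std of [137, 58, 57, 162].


μ = 103.5, σ = 46.8428
z = (58 - 103.5)/46.8428 = -0.9713

-0.9713


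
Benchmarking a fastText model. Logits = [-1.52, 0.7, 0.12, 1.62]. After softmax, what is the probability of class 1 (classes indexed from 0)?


Exponentials: e^-1.52=0.2187, e^0.7=2.0138, e^0.12=1.1275, e^1.62=5.0531
Sum = 8.4131
Softmax = [0.026, 0.2394, 0.134, 0.6006]
p[1] = 2.0138/8.4131 = 0.2394

0.2394


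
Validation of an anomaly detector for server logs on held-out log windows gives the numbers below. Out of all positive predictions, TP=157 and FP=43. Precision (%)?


Precision = TP/(TP+FP)
= 157/(157+43)
= 157/200 = 78.5%

78.5%


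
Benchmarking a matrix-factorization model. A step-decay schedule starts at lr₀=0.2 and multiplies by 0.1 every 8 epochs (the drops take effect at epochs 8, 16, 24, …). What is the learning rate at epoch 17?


n_drops = ⌊17/8⌋ = 2
lr = 0.2·0.1^2 = 0.2·0.01 = 0.002

0.002


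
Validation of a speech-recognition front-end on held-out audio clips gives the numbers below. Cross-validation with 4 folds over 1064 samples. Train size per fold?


Fold size = 1064/4 = 266
Training per fold = 1064 - 266 = 798

798


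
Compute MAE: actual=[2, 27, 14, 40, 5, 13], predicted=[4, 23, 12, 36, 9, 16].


Absolute errors: |2-4|=2, |27-23|=4, |14-12|=2, |40-36|=4, |5-9|=4, |13-16|=3
Sum = 19
MAE = 19/6 = 19/6

19/6


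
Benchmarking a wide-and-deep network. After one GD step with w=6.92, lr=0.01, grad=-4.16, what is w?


w_new = w - α·∇
= 6.92 - 0.01·-4.16
= 6.92 + 0.0416
= 6.9616

6.9616


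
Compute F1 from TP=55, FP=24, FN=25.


Precision = 55/79 = 0.6962
Recall = 55/80 = 0.6875
F1 = 2·P·R/(P+R) = 2·TP/(2·TP+FP+FN) = 110/(110+24+25) = 110/159 = 0.6918

0.6918


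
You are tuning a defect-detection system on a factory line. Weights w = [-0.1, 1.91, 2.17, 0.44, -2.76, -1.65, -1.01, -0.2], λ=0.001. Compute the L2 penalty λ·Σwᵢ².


‖w‖₂² = (-0.1)² + (1.91)² + (2.17)² + (0.44)² + (-2.76)² + (-1.65)² + (-1.01)² + (-0.2)²
     = 0.01 + 3.6481 + 4.7089 + 0.1936 + 7.6176 + 2.7225 + 1.0201 + 0.04
     = 19.9608
λ·‖w‖₂² = 0.001·19.9608 = 0.019961

0.019961


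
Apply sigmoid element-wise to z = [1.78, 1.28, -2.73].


σ(1.78) = 1/(1+e^-1.78) = 0.8557
σ(1.28) = 1/(1+e^-1.28) = 0.7824
σ(-2.73) = 1/(1+e^2.73) = 0.0612
result = [0.8557, 0.7824, 0.0612]

[0.8557, 0.7824, 0.0612]


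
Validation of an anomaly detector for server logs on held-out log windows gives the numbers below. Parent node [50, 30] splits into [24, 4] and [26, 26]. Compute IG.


Parent = [50, 30], H_parent = 0.9544
H_left = 0.5917 (n=28), H_right = 1 (n=52)
H_children = (28/80)·0.5917 + (52/80)·1 = 0.8571
IG = 0.9544 - 0.8571 = 0.0973

0.0973


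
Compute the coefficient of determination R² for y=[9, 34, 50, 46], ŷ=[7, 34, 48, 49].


ȳ = 34.75
SS_res = Σ(y-ŷ)² = 17
SS_tot = Σ(y-ȳ)² = 1022.75
R² = 1 - SS_res/SS_tot = 1 - 0.0166 = 0.9834

0.9834


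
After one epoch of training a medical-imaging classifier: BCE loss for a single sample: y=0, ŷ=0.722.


BCE = -[y·ln(p) + (1-y)·ln(1-p)]
= -0 - 1·ln(1-0.722)
= -ln(0.278) = 1.2801

1.2801


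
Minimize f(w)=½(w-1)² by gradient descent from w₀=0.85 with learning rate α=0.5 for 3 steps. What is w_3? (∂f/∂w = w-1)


step 1: grad = 0.85-1 = -0.15; w = 0.85 - 0.5·(-0.15) = 0.925
step 2: grad = 0.925-1 = -0.075; w = 0.925 - 0.5·(-0.075) = 0.9625
step 3: grad = 0.9625-1 = -0.0375; w = 0.9625 - 0.5·(-0.0375) = 0.98125

0.98125


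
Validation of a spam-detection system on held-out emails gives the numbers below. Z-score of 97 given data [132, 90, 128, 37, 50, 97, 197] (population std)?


μ = 104.4286, σ = 50.2248
z = (97 - 104.4286)/50.2248 = -0.1479

-0.1479


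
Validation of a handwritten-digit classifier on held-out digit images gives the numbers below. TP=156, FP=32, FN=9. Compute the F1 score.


Precision = 156/188 = 0.8298
Recall = 156/165 = 0.9455
F1 = 2·P·R/(P+R) = 2·TP/(2·TP+FP+FN) = 312/(312+32+9) = 312/353 = 0.8839

0.8839


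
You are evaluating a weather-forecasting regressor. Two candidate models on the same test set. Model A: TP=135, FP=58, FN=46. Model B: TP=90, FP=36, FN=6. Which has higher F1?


Model A: P=135/193=0.6995, R=135/181=0.7459, F1=2PR/(P+R)=2TP/(2TP+FP+FN)=270/374=0.7219
Model B: P=90/126=0.7143, R=90/96=0.9375, F1=2PR/(P+R)=2TP/(2TP+FP+FN)=180/222=0.8108
0.7219 < 0.8108 → Model B

Model B


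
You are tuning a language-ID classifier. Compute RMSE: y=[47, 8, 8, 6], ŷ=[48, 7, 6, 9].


MSE = 15/4 = 3.75
RMSE = √(15/4) = 1.9365

1.9365


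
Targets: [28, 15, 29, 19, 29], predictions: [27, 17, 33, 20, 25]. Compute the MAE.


Absolute errors: |28-27|=1, |15-17|=2, |29-33|=4, |19-20|=1, |29-25|=4
Sum = 12
MAE = 12/5 = 12/5

12/5


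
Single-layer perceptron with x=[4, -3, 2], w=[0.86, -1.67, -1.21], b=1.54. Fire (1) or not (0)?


z = (4)·(0.86) + (-3)·(-1.67) + (2)·(-1.21) + 1.54
  = 7.57
step(z) = 1 (z≥0)

1


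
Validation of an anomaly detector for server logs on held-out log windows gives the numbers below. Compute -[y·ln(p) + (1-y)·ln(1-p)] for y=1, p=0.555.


BCE = -[y·ln(p) + (1-y)·ln(1-p)]
= -1·ln(0.555) - 0
= -ln(0.555) = 0.5888

0.5888


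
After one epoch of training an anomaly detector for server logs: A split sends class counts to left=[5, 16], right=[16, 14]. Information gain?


Parent = [21, 30], H_parent = 0.9774
H_left = 0.7919 (n=21), H_right = 0.9968 (n=30)
H_children = (21/51)·0.7919 + (30/51)·0.9968 = 0.9124
IG = 0.9774 - 0.9124 = 0.065

0.065


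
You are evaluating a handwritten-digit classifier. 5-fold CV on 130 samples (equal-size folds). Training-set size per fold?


Fold size = 130/5 = 26
Training per fold = 130 - 26 = 104

104


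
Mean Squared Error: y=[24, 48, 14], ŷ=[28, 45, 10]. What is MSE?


Squared errors: (24-28)²=16, (48-45)²=9, (14-10)²=16
Sum = 41
MSE = 41/3 = 41/3

41/3


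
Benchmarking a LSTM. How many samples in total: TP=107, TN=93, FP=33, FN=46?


Total = TP + TN + FP + FN
= 107 + 93 + 33 + 46
= 279
(Predicted positive: 140, predicted negative: 139)

279


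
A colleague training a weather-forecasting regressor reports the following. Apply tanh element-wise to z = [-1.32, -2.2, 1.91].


tanh(-1.32) = -0.8668
tanh(-2.2) = -0.9757
tanh(1.91) = 0.9571
result = [-0.8668, -0.9757, 0.9571]

[-0.8668, -0.9757, 0.9571]


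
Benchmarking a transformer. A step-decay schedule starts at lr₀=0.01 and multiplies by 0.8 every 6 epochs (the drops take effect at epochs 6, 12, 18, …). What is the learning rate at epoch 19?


n_drops = ⌊19/6⌋ = 3
lr = 0.01·0.8^3 = 0.01·0.512 = 0.00512

0.00512


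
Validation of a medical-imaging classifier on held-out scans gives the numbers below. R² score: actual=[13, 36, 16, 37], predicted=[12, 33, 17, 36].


ȳ = 25.5
SS_res = Σ(y-ŷ)² = 12
SS_tot = Σ(y-ȳ)² = 489
R² = 1 - SS_res/SS_tot = 1 - 0.0245 = 0.9755

0.9755


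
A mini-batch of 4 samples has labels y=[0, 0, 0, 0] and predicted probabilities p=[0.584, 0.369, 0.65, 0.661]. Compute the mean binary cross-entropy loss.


L[0] = -ln(1-0.584) = -ln(0.416) = 0.8771
L[1] = -ln(1-0.369) = -ln(0.631) = 0.4604
L[2] = -ln(1-0.65) = -ln(0.35) = 1.0498
L[3] = -ln(1-0.661) = -ln(0.339) = 1.0818
mean = (0.8771 + 0.4604 + 1.0498 + 1.0818)/4 = 0.8673

0.8673


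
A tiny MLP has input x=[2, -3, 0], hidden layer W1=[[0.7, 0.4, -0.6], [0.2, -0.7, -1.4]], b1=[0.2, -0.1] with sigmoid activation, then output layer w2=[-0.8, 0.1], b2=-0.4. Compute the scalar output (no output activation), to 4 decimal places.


z1[0] = (0.7)·(2) + (0.4)·(-3) + (-0.6)·(0) + 0.2 = 0.4
z1[1] = (0.2)·(2) + (-0.7)·(-3) + (-1.4)·(0) - 0.1 = 2.4
h = sigmoid(z1) = [0.5987, 0.9168]
output = (-0.8)·(0.5987) + (0.1)·(0.9168) - 0.4 = -0.7873

-0.7873


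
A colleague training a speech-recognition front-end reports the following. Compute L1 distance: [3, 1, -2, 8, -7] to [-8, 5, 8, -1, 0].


d = |3+ 8| + |1-5| + |-2-8| + |8+ 1| + |-7-0|
  = 11 + 4 + 10 + 9 + 7
  = 41

41


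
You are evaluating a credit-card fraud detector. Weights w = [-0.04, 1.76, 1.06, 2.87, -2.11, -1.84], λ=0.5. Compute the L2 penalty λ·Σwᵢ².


‖w‖₂² = (-0.04)² + (1.76)² + (1.06)² + (2.87)² + (-2.11)² + (-1.84)²
     = 0.0016 + 3.0976 + 1.1236 + 8.2369 + 4.4521 + 3.3856
     = 20.2974
λ·‖w‖₂² = 0.5·20.2974 = 10.1487

10.1487


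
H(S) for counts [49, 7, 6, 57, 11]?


Probabilities: [49/130, 7/130, 6/130, 57/130, 11/130] ≈ [0.3769, 0.0538, 0.0462, 0.4385, 0.0846]
H = -((49/130)·log₂(49/130) + (7/130)·log₂(7/130) + (6/130)·log₂(6/130) + (57/130)·log₂(57/130) + (11/130)·log₂(11/130))
  = 1.7854 bits

1.7854 bits


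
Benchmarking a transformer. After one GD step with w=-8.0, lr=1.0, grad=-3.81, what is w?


w_new = w - α·∇
= -8.0 - 1.0·-3.81
= -8.0 + 3.81
= -4.19

-4.19


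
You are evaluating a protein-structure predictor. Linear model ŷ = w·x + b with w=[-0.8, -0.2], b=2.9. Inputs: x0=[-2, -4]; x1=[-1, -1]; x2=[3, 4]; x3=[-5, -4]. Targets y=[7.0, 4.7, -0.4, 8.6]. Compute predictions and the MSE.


ŷ0 = (-0.8)·(-2) + (-0.2)·(-4) + 2.9 = 5.3
ŷ1 = (-0.8)·(-1) + (-0.2)·(-1) + 2.9 = 3.9
ŷ2 = (-0.8)·(3) + (-0.2)·(4) + 2.9 = -0.3
ŷ3 = (-0.8)·(-5) + (-0.2)·(-4) + 2.9 = 7.7
errors² = [2.89, 0.64, 0.01, 0.81]
MSE = 4.3500/4 = 1.0875

1.0875


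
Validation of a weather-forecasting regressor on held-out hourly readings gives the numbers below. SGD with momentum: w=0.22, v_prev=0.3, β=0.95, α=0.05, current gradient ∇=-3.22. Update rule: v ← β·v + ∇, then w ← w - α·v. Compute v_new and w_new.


v_new = 0.95·0.3 - 3.22 = 0.285 - 3.22 = -2.935
w_new = 0.22 - 0.05·-2.935 = 0.22 + 0.14675 = 0.36675

v_new=-2.935, w_new=0.36675


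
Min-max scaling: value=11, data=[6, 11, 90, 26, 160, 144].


min=6, max=160
(11-6)/(160-6) = 5/154 = 0.0325

0.0325


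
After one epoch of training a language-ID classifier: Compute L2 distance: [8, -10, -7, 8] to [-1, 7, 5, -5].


d = √((8+ 1)² + (-10-7)² + (-7-5)² + (8+ 5)²)
  = √(81 + 289 + 144 + 169)
  = √683 = 26.1343

26.1343


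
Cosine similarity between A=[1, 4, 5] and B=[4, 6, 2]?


A·B = 1·4 + 4·6 + 5·2 = 38
‖A‖ = √42 = 6.4807, ‖B‖ = √56 = 7.4833
cos = 38/(√42·√56) = 38/√2352 = 0.7835

0.7835


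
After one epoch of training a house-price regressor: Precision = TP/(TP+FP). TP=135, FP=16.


Precision = TP/(TP+FP)
= 135/(135+16)
= 135/151 = 89.4%

89.4%


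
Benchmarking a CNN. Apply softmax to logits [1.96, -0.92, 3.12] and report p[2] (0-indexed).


Exponentials: e^1.96=7.0993, e^-0.92=0.3985, e^3.12=22.6464
Sum = 30.1442
Softmax = [0.2355, 0.0132, 0.7513]
p[2] = 22.6464/30.1442 = 0.7513

0.7513


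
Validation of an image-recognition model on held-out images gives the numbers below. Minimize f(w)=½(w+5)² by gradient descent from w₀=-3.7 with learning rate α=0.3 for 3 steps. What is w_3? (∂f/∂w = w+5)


step 1: grad = -3.7+5 = 1.3; w = -3.7 - 0.3·(1.3) = -4.09
step 2: grad = -4.09+5 = 0.91; w = -4.09 - 0.3·(0.91) = -4.363
step 3: grad = -4.363+5 = 0.637; w = -4.363 - 0.3·(0.637) = -4.5541

-4.5541


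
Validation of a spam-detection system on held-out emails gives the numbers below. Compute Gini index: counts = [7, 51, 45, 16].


Probabilities: [7/119, 51/119, 45/119, 16/119] ≈ [0.0588, 0.4286, 0.3782, 0.1345]
Σpᵢ² = (49 + 2601 + 2025 + 256)/119² = 4931/14161
Gini = 1 - Σpᵢ² = 1 - 4931/14161 = 0.6518

0.6518


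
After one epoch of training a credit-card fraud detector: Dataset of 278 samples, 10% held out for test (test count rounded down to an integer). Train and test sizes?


Test = ⌊278·10/100⌋ = 27
Train = 278 - 27 = 251

Train: 251, Test: 27


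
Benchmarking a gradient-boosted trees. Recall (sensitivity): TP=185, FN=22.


Recall = TP/(TP+FN)
= 185/(185+22)
= 185/207 = 89.37%

89.37%


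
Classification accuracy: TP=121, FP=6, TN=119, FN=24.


Accuracy = (TP+TN)/(TP+TN+FP+FN)
= (121+119)/(270)
= 240/270 = 88.89%

88.89%


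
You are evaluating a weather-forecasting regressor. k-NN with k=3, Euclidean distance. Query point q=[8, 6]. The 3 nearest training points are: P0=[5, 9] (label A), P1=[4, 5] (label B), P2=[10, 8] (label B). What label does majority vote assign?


d(q,P0) = 4.2426  (label A)
d(q,P1) = 4.1231  (label B)
d(q,P2) = 2.8284  (label B)
Votes: A=1, B=2
Majority → B

B


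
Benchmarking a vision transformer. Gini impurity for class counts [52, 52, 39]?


Probabilities: [52/143, 52/143, 39/143] ≈ [0.3636, 0.3636, 0.2727]
Σpᵢ² = (2704 + 2704 + 1521)/143² = 6929/20449
Gini = 1 - Σpᵢ² = 1 - 6929/20449 = 0.6612

0.6612


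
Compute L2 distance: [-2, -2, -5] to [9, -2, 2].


d = √((-2-9)² + (-2+ 2)² + (-5-2)²)
  = √(121 + 0 + 49)
  = √170 = 13.0384

13.0384


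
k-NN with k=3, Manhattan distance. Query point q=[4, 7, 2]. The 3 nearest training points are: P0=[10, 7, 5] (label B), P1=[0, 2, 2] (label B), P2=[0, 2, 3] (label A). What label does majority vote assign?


d(q,P0) = 9  (label B)
d(q,P1) = 9  (label B)
d(q,P2) = 10  (label A)
Votes: A=1, B=2
Majority → B

B


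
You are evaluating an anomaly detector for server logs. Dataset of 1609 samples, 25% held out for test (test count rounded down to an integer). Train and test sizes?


Test = ⌊1609·25/100⌋ = 402
Train = 1609 - 402 = 1207

Train: 1207, Test: 402


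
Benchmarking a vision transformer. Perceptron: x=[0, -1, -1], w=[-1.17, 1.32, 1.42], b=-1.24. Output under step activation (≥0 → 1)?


z = (0)·(-1.17) + (-1)·(1.32) + (-1)·(1.42) - 1.24
  = -3.98
step(z) = 0 (z<0)

0


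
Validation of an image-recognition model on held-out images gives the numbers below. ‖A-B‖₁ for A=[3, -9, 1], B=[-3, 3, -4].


d = |3+ 3| + |-9-3| + |1+ 4|
  = 6 + 12 + 5
  = 23

23


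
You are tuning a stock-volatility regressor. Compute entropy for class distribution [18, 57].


Probabilities: [18/75, 57/75] ≈ [0.24, 0.76]
H = -((18/75)·log₂(18/75) + (57/75)·log₂(57/75))
  = 0.795 bits

0.795 bits


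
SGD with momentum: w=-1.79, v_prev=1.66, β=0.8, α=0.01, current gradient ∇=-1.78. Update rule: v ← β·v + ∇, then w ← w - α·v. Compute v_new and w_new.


v_new = 0.8·1.66 - 1.78 = 1.328 - 1.78 = -0.452
w_new = -1.79 - 0.01·-0.452 = -1.79 + 0.00452 = -1.78548

v_new=-0.452, w_new=-1.78548


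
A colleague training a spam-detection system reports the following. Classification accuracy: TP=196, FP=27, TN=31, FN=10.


Accuracy = (TP+TN)/(TP+TN+FP+FN)
= (196+31)/(264)
= 227/264 = 85.98%

85.98%


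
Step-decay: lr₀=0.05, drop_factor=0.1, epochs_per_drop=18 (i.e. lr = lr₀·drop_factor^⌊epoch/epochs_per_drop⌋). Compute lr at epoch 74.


n_drops = ⌊74/18⌋ = 4
lr = 0.05·0.1^4 = 0.05·0.0001 = 0.000005

0.000005


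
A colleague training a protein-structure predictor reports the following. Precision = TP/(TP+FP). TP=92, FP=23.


Precision = TP/(TP+FP)
= 92/(92+23)
= 92/115 = 80.0%

80.0%


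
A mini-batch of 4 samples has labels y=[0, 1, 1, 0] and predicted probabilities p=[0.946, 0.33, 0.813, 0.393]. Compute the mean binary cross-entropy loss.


L[0] = -ln(1-0.946) = -ln(0.054) = 2.9188
L[1] = -ln(0.33) = 1.1087
L[2] = -ln(0.813) = 0.207
L[3] = -ln(1-0.393) = -ln(0.607) = 0.4992
mean = (2.9188 + 1.1087 + 0.207 + 0.4992)/4 = 1.1834

1.1834


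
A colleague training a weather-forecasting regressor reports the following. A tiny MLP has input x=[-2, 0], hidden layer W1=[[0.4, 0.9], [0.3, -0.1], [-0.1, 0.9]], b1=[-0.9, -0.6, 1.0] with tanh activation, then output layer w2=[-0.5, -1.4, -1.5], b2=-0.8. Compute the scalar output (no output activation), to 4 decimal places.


z1[0] = (0.4)·(-2) + (0.9)·(0) - 0.9 = -1.7
z1[1] = (0.3)·(-2) + (-0.1)·(0) - 0.6 = -1.2
z1[2] = (-0.1)·(-2) + (0.9)·(0) + 1.0 = 1.2
h = tanh(z1) = [-0.9354, -0.8337, 0.8337]
output = (-0.5)·(-0.9354) + (-1.4)·(-0.8337) + (-1.5)·(0.8337) - 0.8 = -0.4157

-0.4157


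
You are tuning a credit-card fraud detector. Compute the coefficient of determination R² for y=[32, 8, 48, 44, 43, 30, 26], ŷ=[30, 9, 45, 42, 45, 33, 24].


ȳ = 33
SS_res = Σ(y-ŷ)² = 35
SS_tot = Σ(y-ȳ)² = 1130
R² = 1 - SS_res/SS_tot = 1 - 0.031 = 0.969

0.969


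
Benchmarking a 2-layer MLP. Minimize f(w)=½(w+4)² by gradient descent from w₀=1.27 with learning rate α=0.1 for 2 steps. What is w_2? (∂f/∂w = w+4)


step 1: grad = 1.27+4 = 5.27; w = 1.27 - 0.1·(5.27) = 0.743
step 2: grad = 0.743+4 = 4.743; w = 0.743 - 0.1·(4.743) = 0.2687

0.2687


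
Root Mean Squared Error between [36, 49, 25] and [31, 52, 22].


MSE = 43/3 = 14.3333
RMSE = √(43/3) = 3.7859

3.7859


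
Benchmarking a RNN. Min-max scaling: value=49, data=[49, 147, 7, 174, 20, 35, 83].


min=7, max=174
(49-7)/(174-7) = 42/167 = 0.2515

0.2515


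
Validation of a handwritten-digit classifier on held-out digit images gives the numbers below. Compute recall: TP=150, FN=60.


Recall = TP/(TP+FN)
= 150/(150+60)
= 150/210 = 71.43%

71.43%


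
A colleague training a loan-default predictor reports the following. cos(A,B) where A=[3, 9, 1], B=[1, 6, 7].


A·B = 3·1 + 9·6 + 1·7 = 64
‖A‖ = √91 = 9.5394, ‖B‖ = √86 = 9.2736
cos = 64/(√91·√86) = 64/√7826 = 0.7235

0.7235


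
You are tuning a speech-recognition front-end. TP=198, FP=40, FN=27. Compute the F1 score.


Precision = 198/238 = 0.8319
Recall = 198/225 = 0.88
F1 = 2·P·R/(P+R) = 2·TP/(2·TP+FP+FN) = 396/(396+40+27) = 396/463 = 0.8553

0.8553


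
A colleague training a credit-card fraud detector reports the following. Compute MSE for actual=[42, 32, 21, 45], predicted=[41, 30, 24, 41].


Squared errors: (42-41)²=1, (32-30)²=4, (21-24)²=9, (45-41)²=16
Sum = 30
MSE = 30/4 = 15/2

15/2


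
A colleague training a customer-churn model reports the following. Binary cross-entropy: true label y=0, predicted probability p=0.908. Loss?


BCE = -[y·ln(p) + (1-y)·ln(1-p)]
= -0 - 1·ln(1-0.908)
= -ln(0.092) = 2.386

2.386


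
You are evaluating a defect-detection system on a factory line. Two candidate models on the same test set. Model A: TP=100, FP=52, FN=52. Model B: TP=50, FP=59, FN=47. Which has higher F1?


Model A: P=100/152=0.6579, R=100/152=0.6579, F1=2PR/(P+R)=2TP/(2TP+FP+FN)=200/304=0.6579
Model B: P=50/109=0.4587, R=50/97=0.5155, F1=2PR/(P+R)=2TP/(2TP+FP+FN)=100/206=0.4854
0.6579 > 0.4854 → Model A

Model A


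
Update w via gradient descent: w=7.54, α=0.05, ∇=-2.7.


w_new = w - α·∇
= 7.54 - 0.05·-2.7
= 7.54 + 0.135
= 7.675

7.675


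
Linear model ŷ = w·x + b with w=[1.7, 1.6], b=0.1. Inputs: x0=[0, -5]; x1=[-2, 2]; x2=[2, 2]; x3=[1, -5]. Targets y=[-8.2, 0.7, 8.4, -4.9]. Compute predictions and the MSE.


ŷ0 = (1.7)·(0) + (1.6)·(-5) + 0.1 = -7.9
ŷ1 = (1.7)·(-2) + (1.6)·(2) + 0.1 = -0.1
ŷ2 = (1.7)·(2) + (1.6)·(2) + 0.1 = 6.7
ŷ3 = (1.7)·(1) + (1.6)·(-5) + 0.1 = -6.2
errors² = [0.09, 0.64, 2.89, 1.69]
MSE = 5.3100/4 = 1.3275

1.3275


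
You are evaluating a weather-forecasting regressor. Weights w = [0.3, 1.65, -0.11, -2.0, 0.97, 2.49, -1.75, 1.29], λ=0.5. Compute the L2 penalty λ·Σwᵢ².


‖w‖₂² = (0.3)² + (1.65)² + (-0.11)² + (-2.0)² + (0.97)² + (2.49)² + (-1.75)² + (1.29)²
     = 0.09 + 2.7225 + 0.0121 + 4 + 0.9409 + 6.2001 + 3.0625 + 1.6641
     = 18.6922
λ·‖w‖₂² = 0.5·18.6922 = 9.3461

9.3461


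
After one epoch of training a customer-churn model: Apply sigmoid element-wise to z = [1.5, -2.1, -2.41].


σ(1.5) = 1/(1+e^-1.5) = 0.8176
σ(-2.1) = 1/(1+e^2.1) = 0.1091
σ(-2.41) = 1/(1+e^2.41) = 0.0824
result = [0.8176, 0.1091, 0.0824]

[0.8176, 0.1091, 0.0824]


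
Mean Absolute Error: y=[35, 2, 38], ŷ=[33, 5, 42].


Absolute errors: |35-33|=2, |2-5|=3, |38-42|=4
Sum = 9
MAE = 9/3 = 3

3


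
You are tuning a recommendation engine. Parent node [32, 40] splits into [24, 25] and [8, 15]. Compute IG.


Parent = [32, 40], H_parent = 0.9911
H_left = 0.9997 (n=49), H_right = 0.9321 (n=23)
H_children = (49/72)·0.9997 + (23/72)·0.9321 = 0.9781
IG = 0.9911 - 0.9781 = 0.013

0.013


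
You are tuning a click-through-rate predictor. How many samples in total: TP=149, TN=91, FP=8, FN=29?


Total = TP + TN + FP + FN
= 149 + 91 + 8 + 29
= 277
(Predicted positive: 157, predicted negative: 120)

277


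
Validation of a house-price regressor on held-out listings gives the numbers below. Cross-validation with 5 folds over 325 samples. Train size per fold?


Fold size = 325/5 = 65
Training per fold = 325 - 65 = 260

260


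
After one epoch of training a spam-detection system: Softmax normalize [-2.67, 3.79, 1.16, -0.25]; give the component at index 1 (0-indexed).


Exponentials: e^-2.67=0.0693, e^3.79=44.2564, e^1.16=3.1899, e^-0.25=0.7788
Sum = 48.2944
Softmax = [0.0014, 0.9164, 0.0661, 0.0161]
p[1] = 44.2564/48.2944 = 0.9164

0.9164


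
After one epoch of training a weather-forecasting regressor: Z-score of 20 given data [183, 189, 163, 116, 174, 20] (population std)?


μ = 140.8333, σ = 59.0294
z = (20 - 140.8333)/59.0294 = -2.047

-2.047


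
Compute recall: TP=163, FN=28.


Recall = TP/(TP+FN)
= 163/(163+28)
= 163/191 = 85.34%

85.34%


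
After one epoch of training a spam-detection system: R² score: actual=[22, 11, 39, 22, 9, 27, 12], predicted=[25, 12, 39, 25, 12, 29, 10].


ȳ = 20.2857
SS_res = Σ(y-ŷ)² = 36
SS_tot = Σ(y-ȳ)² = 683.43
R² = 1 - SS_res/SS_tot = 1 - 0.0527 = 0.9473

0.9473


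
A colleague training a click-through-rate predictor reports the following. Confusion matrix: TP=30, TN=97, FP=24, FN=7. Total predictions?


Total = TP + TN + FP + FN
= 30 + 97 + 24 + 7
= 158
(Predicted positive: 54, predicted negative: 104)

158


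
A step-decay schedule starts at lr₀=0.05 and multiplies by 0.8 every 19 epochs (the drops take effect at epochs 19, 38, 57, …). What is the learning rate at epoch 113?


n_drops = ⌊113/19⌋ = 5
lr = 0.05·0.8^5 = 0.05·0.32768 = 0.016384

0.016384


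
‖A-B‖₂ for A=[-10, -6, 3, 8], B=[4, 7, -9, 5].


d = √((-10-4)² + (-6-7)² + (3+ 9)² + (8-5)²)
  = √(196 + 169 + 144 + 9)
  = √518 = 22.7596

22.7596


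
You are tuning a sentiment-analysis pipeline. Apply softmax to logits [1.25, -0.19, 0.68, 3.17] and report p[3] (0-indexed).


Exponentials: e^1.25=3.4903, e^-0.19=0.827, e^0.68=1.9739, e^3.17=23.8075
Sum = 30.0987
Softmax = [0.116, 0.0275, 0.0656, 0.791]
p[3] = 23.8075/30.0987 = 0.791

0.791


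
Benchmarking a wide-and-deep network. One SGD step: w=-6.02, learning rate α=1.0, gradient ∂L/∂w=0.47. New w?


w_new = w - α·∇
= -6.02 - 1.0·0.47
= -6.02 - 0.47
= -6.49

-6.49


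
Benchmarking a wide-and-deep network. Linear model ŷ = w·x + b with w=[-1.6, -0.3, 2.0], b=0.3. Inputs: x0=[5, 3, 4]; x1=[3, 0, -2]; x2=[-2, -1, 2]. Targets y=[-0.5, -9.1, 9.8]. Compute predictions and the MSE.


ŷ0 = (-1.6)·(5) + (-0.3)·(3) + (2.0)·(4) + 0.3 = -0.6
ŷ1 = (-1.6)·(3) + (-0.3)·(0) + (2.0)·(-2) + 0.3 = -8.5
ŷ2 = (-1.6)·(-2) + (-0.3)·(-1) + (2.0)·(2) + 0.3 = 7.8
errors² = [0.01, 0.36, 4.0]
MSE = 4.3700/3 = 1.4567

1.4567
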